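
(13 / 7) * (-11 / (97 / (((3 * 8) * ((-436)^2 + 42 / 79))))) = -51540492432 / 53641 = -960841.38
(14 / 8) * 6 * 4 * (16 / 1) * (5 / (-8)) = -420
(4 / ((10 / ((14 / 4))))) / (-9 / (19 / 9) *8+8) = -133 / 2480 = -0.05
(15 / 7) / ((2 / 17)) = 255 / 14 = 18.21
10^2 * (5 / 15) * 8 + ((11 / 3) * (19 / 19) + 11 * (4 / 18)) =2455 / 9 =272.78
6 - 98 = -92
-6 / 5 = -1.20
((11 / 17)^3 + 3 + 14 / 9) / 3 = 213412 / 132651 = 1.61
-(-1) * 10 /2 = 5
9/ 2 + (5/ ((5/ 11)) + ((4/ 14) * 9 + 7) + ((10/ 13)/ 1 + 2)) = 5067/ 182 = 27.84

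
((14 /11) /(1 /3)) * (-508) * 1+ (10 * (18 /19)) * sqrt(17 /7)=-1924.87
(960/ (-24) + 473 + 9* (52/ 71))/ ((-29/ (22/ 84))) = -343321/ 86478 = -3.97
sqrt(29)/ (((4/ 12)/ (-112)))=-336 * sqrt(29)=-1809.42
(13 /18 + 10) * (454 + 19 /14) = 4882.44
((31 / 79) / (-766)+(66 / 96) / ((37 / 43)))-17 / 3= -261599293 / 53736432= -4.87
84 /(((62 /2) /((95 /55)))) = 4.68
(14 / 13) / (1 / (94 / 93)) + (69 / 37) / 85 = 4222241 / 3802305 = 1.11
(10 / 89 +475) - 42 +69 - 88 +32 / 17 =629400 / 1513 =415.99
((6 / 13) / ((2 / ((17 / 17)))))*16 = 48 / 13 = 3.69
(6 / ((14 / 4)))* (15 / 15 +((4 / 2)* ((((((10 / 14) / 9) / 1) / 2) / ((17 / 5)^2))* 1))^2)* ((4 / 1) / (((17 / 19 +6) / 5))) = 503895920480 / 101326925511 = 4.97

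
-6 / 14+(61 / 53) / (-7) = -220 / 371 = -0.59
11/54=0.20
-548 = -548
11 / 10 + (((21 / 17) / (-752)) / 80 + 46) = 48170091 / 1022720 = 47.10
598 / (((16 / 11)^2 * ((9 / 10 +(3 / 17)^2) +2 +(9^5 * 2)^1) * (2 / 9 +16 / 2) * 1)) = 470507895 / 1616452168576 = 0.00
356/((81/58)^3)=69459872/531441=130.70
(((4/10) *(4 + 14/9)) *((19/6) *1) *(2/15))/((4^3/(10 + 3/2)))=437/2592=0.17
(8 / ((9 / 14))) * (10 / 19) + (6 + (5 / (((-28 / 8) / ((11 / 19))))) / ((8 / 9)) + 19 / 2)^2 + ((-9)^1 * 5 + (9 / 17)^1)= 7549858697 / 43302672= 174.35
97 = 97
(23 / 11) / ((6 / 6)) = 23 / 11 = 2.09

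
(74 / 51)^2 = 2.11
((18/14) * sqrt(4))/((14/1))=9/49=0.18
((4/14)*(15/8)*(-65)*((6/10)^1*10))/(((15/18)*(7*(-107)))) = 1755/5243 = 0.33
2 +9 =11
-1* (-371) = 371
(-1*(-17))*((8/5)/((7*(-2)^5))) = -17/140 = -0.12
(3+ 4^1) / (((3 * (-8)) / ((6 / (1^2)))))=-1.75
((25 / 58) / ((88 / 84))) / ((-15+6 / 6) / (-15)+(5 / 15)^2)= 23625 / 59972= 0.39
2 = 2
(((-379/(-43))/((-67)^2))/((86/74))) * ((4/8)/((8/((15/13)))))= 210345/1726433488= 0.00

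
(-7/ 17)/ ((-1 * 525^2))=1/ 669375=0.00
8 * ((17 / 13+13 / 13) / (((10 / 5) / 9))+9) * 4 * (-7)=-56448 / 13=-4342.15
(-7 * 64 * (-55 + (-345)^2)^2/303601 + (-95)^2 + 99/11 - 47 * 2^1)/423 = -6338215490260/128423223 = -49354.12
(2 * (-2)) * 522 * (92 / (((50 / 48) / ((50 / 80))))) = -576288 / 5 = -115257.60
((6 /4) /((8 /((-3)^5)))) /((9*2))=-81 /32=-2.53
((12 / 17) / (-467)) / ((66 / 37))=-74 / 87329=-0.00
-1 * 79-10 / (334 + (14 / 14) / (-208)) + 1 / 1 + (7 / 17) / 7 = -92084435 / 1181007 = -77.97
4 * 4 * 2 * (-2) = -64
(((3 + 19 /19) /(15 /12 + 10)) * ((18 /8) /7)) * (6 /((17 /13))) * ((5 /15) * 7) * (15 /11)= 312 /187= 1.67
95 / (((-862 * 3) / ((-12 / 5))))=38 / 431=0.09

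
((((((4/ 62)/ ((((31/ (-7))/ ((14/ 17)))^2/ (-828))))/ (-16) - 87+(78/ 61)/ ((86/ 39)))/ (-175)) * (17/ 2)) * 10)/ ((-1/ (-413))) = 114991979553282/ 6642052405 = 17312.72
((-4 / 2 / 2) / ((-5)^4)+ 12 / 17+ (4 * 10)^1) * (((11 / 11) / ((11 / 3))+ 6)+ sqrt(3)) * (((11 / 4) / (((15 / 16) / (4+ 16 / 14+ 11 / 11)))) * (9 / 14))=1227386754 * sqrt(3) / 2603125+ 7699062366 / 2603125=3774.29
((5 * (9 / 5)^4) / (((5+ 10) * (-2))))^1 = -2187 / 1250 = -1.75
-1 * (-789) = 789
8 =8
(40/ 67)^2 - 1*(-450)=2021650/ 4489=450.36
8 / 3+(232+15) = 749 / 3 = 249.67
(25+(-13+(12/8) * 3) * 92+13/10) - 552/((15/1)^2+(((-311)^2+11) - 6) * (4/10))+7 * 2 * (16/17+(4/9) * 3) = -23944271653/33078090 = -723.87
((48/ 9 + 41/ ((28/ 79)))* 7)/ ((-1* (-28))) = 10165/ 336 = 30.25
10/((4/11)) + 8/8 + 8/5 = 301/10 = 30.10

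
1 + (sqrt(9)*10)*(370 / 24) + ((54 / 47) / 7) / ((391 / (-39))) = 119244141 / 257278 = 463.48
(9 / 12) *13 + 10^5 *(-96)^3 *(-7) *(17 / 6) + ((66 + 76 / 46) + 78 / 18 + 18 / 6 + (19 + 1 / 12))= 242152243214327 / 138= 1754726400103.82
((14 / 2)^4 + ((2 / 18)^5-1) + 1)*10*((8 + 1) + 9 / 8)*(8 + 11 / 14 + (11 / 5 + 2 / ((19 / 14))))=1174690433575 / 387828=3028895.37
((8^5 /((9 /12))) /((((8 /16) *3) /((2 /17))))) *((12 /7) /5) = 2097152 /1785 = 1174.88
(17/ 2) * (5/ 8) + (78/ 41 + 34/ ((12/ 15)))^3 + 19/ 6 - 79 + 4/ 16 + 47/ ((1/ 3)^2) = 290776723777/ 3308208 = 87895.54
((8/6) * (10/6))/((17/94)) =1880/153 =12.29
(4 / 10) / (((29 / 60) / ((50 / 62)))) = 600 / 899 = 0.67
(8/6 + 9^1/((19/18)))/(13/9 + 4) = 1686/931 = 1.81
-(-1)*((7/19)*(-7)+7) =84/19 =4.42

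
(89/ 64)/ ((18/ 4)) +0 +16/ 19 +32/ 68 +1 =243883/ 93024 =2.62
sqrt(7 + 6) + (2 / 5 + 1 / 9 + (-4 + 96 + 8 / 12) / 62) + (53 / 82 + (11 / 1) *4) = sqrt(13) + 5336531 / 114390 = 50.26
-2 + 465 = 463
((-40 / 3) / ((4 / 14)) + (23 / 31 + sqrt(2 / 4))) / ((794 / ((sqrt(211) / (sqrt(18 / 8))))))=sqrt(211) * (-8542 + 93 * sqrt(2)) / 221526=-0.55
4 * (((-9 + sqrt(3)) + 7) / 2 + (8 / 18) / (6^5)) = -17495 / 4374 + 2 * sqrt(3) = -0.54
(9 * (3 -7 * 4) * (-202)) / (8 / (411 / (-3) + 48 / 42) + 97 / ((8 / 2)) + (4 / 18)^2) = 4668078600 / 2489693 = 1874.96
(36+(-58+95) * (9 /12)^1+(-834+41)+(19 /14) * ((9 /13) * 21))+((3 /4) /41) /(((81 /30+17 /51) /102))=-708.90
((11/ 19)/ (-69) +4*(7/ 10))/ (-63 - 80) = -18299/ 937365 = -0.02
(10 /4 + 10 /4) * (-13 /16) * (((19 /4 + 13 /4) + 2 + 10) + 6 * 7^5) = -3278015 /8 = -409751.88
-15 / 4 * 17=-255 / 4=-63.75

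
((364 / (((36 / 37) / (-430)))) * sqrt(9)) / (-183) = 1447810 / 549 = 2637.18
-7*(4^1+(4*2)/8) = -35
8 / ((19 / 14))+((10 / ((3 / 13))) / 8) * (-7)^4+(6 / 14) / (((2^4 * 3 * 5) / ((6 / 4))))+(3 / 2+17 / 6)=276972977 / 21280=13015.65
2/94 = 0.02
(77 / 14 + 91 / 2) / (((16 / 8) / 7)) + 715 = 1787 / 2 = 893.50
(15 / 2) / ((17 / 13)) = 195 / 34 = 5.74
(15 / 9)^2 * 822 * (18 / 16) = 10275 / 4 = 2568.75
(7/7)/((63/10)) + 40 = 2530/63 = 40.16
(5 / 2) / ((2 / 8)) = 10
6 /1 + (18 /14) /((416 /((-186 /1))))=7899 /1456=5.43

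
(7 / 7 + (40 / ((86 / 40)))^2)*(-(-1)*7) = 4492943 / 1849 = 2429.93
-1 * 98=-98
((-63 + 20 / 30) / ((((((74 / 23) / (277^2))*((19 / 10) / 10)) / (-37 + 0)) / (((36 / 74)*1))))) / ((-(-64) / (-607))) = -15023770305225 / 11248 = -1335683704.23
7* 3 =21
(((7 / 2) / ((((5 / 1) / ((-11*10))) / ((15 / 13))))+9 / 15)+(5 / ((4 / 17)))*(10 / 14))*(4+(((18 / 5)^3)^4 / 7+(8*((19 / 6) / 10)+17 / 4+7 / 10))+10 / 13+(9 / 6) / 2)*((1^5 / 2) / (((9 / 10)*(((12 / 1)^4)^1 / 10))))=-11999665285547861136499 / 905527350000000000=-13251.58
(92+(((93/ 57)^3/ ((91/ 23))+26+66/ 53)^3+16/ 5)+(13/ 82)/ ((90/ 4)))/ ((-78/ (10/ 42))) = -763576558392910917703384060513/ 10940683692216247042391887023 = -69.79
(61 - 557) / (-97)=496 / 97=5.11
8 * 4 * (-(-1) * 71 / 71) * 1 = 32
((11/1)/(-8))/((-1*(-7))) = -11/56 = -0.20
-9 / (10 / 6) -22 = -137 / 5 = -27.40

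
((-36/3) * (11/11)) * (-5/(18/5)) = 50/3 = 16.67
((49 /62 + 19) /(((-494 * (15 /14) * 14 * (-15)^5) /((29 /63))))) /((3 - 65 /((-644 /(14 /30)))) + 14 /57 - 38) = -667 /14299164140625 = -0.00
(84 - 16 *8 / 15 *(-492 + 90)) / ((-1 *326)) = -8786 / 815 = -10.78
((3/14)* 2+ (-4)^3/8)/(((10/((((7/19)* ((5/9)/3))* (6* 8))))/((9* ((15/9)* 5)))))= -10600/57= -185.96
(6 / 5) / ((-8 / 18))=-27 / 10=-2.70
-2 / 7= -0.29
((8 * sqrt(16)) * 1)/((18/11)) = 176/9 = 19.56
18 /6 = 3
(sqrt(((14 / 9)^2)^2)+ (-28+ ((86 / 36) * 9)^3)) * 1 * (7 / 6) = 44964437 / 3888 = 11564.93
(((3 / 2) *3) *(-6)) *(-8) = 216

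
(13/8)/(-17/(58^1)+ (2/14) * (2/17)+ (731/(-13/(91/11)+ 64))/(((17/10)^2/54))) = 0.01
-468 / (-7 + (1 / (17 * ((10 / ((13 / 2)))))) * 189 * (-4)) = 9945 / 763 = 13.03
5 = 5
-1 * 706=-706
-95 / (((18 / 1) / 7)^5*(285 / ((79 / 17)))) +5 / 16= 28787237 / 96367968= 0.30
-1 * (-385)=385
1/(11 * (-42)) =-1/462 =-0.00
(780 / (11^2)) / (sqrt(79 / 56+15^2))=1560*sqrt(177506) / 1534159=0.43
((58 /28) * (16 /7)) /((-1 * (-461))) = 232 /22589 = 0.01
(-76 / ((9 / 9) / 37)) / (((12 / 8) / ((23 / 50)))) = -64676 / 75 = -862.35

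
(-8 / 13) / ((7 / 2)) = -0.18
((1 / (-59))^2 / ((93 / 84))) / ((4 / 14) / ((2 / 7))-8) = -4 / 107911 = -0.00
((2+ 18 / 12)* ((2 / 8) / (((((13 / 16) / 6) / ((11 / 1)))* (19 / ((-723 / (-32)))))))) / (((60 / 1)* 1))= 55671 / 39520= 1.41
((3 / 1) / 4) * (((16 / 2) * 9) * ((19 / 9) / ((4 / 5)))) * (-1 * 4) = -570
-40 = -40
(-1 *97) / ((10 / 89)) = -8633 / 10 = -863.30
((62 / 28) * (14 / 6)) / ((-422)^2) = 31 / 1068504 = 0.00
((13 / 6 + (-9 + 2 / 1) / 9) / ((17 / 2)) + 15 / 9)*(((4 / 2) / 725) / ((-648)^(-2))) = 5225472 / 2465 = 2119.87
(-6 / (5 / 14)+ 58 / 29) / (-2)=37 / 5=7.40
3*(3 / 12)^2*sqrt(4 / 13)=3*sqrt(13) / 104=0.10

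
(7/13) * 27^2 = 5103/13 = 392.54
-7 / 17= -0.41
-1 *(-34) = 34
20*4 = 80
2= 2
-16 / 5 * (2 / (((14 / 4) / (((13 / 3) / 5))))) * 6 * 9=-14976 / 175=-85.58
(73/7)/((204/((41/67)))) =2993/95676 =0.03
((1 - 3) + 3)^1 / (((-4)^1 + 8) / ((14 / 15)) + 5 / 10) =14 / 67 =0.21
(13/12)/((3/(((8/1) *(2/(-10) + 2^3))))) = 338/15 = 22.53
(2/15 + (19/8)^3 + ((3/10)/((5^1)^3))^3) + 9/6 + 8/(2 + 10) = 1962060548603/125000000000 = 15.70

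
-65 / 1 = -65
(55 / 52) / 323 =0.00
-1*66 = -66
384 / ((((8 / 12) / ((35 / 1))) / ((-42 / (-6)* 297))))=41912640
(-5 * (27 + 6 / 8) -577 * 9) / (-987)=7109 / 1316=5.40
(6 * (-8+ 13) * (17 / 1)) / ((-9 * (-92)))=85 / 138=0.62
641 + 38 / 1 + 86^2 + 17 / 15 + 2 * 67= 123152 / 15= 8210.13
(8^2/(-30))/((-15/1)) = 32/225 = 0.14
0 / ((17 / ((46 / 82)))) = 0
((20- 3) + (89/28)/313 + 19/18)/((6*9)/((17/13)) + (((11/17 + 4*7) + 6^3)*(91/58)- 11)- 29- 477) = -0.20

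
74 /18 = 37 /9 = 4.11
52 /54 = 26 /27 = 0.96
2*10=20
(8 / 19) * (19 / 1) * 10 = 80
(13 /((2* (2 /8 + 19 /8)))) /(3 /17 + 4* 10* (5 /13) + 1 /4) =45968 /293517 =0.16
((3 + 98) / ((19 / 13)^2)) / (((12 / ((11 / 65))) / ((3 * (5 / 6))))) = 14443 / 8664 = 1.67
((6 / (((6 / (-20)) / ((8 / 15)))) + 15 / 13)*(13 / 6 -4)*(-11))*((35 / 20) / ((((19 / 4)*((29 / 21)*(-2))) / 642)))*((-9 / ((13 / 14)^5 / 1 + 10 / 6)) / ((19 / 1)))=-1708885971212112 / 517576754903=-3301.71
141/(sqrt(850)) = 141*sqrt(34)/170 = 4.84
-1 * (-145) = 145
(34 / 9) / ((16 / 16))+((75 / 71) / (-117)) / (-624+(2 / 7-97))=31664543 / 8381763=3.78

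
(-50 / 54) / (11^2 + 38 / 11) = -0.01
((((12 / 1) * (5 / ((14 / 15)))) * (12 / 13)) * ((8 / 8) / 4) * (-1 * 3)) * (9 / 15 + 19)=-11340 / 13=-872.31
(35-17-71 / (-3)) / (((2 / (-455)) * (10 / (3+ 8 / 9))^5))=-955898125 / 11337408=-84.31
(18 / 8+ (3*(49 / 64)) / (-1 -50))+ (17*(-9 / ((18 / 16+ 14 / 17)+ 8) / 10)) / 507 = 2.20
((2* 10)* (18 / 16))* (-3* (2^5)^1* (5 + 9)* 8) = -241920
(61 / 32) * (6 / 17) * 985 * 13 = 2343315 / 272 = 8615.13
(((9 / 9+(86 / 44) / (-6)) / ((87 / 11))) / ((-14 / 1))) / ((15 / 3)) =-89 / 73080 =-0.00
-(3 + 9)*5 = -60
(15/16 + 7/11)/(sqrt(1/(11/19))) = 277 * sqrt(209)/3344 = 1.20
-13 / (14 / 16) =-14.86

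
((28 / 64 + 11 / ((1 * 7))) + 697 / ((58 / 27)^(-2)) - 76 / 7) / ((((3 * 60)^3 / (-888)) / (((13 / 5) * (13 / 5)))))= -1637566010821 / 496011600000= -3.30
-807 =-807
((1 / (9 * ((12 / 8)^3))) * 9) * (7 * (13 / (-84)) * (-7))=182 / 81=2.25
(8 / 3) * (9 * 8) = 192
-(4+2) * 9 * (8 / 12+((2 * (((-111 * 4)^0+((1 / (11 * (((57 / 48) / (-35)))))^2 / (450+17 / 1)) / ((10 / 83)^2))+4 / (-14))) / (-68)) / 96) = -164363694777 / 4569382048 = -35.97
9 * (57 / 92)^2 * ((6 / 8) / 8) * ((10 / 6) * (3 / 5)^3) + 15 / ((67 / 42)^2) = 182710048923 / 30395916800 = 6.01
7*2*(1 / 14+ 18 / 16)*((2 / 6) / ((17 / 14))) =469 / 102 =4.60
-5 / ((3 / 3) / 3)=-15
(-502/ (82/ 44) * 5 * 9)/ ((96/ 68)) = -8586.04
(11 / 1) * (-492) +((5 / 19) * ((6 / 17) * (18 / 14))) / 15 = -12236514 / 2261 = -5411.99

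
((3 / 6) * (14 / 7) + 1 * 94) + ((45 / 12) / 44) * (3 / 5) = 95.05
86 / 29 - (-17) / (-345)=29177 / 10005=2.92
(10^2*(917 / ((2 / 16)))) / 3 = 733600 / 3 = 244533.33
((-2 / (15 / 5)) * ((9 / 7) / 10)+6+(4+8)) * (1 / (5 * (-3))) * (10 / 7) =-418 / 245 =-1.71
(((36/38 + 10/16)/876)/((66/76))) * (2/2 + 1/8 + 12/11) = 15535/3391872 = 0.00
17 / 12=1.42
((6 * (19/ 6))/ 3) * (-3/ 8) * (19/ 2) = -361/ 16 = -22.56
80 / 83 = 0.96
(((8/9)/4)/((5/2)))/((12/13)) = 13/135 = 0.10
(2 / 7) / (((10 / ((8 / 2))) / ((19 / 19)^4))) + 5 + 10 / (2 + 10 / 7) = 3373 / 420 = 8.03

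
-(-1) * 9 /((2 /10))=45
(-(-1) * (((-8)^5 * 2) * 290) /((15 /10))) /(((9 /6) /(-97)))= 7374110720 /9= 819345635.56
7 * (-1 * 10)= -70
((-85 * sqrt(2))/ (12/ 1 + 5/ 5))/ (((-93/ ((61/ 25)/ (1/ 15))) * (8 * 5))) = 1037 * sqrt(2)/ 16120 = 0.09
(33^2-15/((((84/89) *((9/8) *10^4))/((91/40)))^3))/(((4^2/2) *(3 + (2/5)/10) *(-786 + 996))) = 11431886399998451183107/53613342720000000000000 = 0.21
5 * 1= 5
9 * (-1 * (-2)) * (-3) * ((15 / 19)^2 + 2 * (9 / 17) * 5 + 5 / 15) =-2071476 / 6137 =-337.54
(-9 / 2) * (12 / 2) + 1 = -26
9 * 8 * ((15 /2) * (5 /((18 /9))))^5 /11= 21357421875 /1408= 15168623.49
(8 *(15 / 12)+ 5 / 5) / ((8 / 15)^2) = 2475 / 64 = 38.67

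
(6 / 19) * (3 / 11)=18 / 209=0.09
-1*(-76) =76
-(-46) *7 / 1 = 322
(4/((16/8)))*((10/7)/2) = 10/7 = 1.43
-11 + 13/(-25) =-288/25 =-11.52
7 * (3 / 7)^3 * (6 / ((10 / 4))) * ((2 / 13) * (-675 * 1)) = -137.33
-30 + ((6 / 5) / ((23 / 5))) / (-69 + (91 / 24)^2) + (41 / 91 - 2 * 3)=-2341319011 / 65852059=-35.55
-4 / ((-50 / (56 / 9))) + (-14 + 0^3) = -3038 / 225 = -13.50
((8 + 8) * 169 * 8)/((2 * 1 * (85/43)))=465088/85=5471.62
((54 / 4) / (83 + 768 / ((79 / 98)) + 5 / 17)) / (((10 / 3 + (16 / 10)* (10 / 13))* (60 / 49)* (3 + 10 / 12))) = 0.00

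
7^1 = 7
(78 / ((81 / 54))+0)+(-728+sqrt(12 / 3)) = -674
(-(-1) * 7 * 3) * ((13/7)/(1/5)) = 195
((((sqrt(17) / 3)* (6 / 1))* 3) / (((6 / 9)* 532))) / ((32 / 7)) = 0.02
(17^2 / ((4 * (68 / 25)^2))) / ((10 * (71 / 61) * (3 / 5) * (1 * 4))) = 38125 / 109056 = 0.35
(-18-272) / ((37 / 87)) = -25230 / 37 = -681.89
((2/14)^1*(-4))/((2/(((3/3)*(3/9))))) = -2/21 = -0.10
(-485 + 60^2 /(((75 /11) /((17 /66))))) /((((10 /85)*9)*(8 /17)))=-100861 /144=-700.42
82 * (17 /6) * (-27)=-6273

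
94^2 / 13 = 8836 / 13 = 679.69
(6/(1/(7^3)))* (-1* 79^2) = -12843978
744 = 744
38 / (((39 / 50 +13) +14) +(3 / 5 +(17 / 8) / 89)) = 676400 / 505589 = 1.34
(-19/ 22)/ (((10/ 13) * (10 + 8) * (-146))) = 247/ 578160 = 0.00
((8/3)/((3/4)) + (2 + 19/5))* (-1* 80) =-6736/9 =-748.44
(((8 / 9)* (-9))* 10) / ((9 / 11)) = -880 / 9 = -97.78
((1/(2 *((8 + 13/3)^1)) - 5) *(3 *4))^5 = -51771002307376032/69343957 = -746582752.80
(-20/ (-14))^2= 2.04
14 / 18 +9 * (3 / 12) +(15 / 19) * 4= 4231 / 684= 6.19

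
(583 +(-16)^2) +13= 852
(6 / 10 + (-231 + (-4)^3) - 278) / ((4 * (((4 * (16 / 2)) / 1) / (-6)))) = 4293 / 160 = 26.83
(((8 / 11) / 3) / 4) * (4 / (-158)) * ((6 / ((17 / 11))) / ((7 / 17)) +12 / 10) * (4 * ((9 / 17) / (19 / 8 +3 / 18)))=-428544 / 31540355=-0.01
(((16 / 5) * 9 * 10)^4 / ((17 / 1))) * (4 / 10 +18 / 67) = 1541054398464 / 5695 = 270597787.26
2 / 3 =0.67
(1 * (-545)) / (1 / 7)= -3815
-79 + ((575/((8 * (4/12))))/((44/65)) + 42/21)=85021/352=241.54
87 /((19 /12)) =1044 /19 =54.95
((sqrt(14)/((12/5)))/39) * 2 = 5 * sqrt(14)/234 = 0.08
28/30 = 14/15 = 0.93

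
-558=-558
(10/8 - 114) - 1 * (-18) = -379/4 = -94.75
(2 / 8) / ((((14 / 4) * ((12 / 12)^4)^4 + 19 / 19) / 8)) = 0.44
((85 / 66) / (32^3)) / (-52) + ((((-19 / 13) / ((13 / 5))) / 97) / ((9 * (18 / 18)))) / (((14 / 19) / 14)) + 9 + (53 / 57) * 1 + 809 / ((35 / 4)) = 28963295851259557 / 282914496184320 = 102.37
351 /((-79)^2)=351 /6241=0.06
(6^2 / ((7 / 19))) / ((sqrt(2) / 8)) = 2736 * sqrt(2) / 7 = 552.76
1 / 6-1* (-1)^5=1.17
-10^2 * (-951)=95100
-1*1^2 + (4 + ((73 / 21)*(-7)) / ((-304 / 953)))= 72305 / 912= 79.28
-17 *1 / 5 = -17 / 5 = -3.40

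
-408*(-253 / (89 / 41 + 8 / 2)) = 16728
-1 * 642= -642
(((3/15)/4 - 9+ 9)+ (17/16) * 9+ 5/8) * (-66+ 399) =272727/80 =3409.09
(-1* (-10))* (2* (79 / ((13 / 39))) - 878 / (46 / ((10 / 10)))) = 4549.13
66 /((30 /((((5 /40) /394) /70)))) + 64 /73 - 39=-3070204797 /80533600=-38.12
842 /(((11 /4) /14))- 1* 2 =47130 /11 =4284.55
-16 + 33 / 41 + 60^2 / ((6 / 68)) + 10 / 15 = 5016613 / 123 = 40785.47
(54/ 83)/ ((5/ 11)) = 594/ 415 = 1.43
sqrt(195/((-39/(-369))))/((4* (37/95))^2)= 27075* sqrt(205)/21904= 17.70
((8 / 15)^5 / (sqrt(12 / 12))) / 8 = 4096 / 759375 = 0.01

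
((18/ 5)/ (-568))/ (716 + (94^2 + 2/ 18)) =-0.00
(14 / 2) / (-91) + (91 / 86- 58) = -63747 / 1118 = -57.02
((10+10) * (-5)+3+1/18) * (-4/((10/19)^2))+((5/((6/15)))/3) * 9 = 64682/45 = 1437.38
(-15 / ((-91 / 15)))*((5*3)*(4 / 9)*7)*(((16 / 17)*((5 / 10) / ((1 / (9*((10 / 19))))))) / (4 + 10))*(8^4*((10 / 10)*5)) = 11059200000 / 29393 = 376252.85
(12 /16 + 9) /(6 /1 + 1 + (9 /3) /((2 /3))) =39 /46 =0.85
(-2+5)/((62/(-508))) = -762/31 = -24.58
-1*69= -69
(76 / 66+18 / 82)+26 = 37033 / 1353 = 27.37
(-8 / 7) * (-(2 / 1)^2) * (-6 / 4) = -48 / 7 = -6.86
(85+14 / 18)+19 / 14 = 10979 / 126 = 87.13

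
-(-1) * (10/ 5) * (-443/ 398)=-2.23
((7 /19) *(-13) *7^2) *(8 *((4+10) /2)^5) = -599539304 /19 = -31554700.21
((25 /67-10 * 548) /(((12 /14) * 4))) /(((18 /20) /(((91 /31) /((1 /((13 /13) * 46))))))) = -26894474425 /112158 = -239790.96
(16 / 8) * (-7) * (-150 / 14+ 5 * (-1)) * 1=220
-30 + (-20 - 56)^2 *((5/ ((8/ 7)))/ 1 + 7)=65672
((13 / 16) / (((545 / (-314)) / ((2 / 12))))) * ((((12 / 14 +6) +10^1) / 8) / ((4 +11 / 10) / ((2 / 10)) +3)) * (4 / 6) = -120419 / 31313520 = -0.00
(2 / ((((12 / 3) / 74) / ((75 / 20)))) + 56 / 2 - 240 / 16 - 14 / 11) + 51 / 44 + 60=2328 / 11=211.64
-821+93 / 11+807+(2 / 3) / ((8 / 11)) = -611 / 132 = -4.63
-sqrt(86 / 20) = -sqrt(430) / 10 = -2.07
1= 1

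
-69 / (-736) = 0.09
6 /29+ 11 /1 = 325 /29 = 11.21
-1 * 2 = -2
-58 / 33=-1.76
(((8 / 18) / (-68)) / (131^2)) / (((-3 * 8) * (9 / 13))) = 13 / 567136728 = 0.00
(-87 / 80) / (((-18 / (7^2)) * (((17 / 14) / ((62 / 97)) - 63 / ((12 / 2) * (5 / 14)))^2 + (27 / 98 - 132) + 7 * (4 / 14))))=47795335 / 10115333658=0.00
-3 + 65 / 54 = -97 / 54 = -1.80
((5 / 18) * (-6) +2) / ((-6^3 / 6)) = -0.01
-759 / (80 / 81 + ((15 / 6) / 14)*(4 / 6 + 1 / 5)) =-1721412 / 2591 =-664.38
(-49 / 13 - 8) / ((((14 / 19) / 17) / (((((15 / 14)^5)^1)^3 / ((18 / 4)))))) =-2404475352081298828125 / 14156696695760912384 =-169.85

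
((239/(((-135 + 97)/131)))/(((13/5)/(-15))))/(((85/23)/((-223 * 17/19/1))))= -2408757915/9386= -256633.06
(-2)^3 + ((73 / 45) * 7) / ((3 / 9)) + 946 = 972.07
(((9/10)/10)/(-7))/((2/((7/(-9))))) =1/200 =0.00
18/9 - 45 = -43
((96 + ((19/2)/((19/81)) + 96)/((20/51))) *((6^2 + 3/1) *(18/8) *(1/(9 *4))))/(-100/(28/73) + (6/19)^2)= -1750596939/421486720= -4.15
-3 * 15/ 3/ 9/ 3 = -5/ 9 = -0.56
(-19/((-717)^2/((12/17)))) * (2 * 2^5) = -4864/2913171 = -0.00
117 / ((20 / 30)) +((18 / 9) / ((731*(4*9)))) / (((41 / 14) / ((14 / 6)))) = 284035265 / 1618434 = 175.50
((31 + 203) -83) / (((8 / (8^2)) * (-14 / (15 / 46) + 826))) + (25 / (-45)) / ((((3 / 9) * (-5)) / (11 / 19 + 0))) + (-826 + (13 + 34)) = -260197796 / 334761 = -777.26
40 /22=20 /11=1.82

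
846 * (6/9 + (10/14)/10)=4371/7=624.43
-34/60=-17/30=-0.57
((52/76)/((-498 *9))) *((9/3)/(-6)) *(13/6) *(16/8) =169/510948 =0.00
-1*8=-8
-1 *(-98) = 98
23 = 23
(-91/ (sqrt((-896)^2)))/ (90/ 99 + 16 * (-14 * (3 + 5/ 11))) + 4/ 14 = 167501/ 585984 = 0.29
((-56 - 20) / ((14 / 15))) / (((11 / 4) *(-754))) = 1140 / 29029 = 0.04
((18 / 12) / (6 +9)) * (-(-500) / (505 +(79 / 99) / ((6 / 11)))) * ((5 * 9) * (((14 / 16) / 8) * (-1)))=-30375 / 62512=-0.49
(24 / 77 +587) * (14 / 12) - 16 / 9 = 135317 / 198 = 683.42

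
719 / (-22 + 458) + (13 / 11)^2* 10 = 823839 / 52756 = 15.62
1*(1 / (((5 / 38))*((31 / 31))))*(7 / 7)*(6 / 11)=228 / 55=4.15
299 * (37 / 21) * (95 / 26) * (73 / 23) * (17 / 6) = 4362115 / 252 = 17309.98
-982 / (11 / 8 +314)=-7856 / 2523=-3.11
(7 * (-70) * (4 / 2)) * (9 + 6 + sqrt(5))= -14700 - 980 * sqrt(5)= -16891.35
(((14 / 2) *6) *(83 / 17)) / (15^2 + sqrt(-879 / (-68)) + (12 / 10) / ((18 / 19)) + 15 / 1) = 756950040 / 890409173-1568700 *sqrt(14943) / 15136955941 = 0.84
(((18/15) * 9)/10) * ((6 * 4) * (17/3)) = 3672/25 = 146.88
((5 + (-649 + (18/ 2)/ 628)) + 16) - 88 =-449639/ 628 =-715.99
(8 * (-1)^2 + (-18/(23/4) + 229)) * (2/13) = 10758/299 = 35.98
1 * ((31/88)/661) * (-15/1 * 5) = -2325/58168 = -0.04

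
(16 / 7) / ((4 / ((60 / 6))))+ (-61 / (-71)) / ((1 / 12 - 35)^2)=5.71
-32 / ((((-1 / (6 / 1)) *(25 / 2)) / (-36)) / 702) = -9704448 / 25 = -388177.92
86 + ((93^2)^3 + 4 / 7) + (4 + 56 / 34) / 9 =230975495522423 / 357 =646990183536.20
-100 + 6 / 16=-797 / 8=-99.62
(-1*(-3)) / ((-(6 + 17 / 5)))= -15 / 47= -0.32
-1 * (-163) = 163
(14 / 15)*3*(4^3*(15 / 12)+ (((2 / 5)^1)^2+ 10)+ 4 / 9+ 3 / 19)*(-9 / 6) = -2716063 / 7125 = -381.20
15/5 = 3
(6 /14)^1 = 3 /7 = 0.43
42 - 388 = -346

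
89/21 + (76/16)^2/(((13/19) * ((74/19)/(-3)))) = -6840335/323232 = -21.16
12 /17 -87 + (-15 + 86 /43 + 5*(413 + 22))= 35287 /17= 2075.71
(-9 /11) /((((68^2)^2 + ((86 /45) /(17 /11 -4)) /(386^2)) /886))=-721767168180 /21288704198694317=-0.00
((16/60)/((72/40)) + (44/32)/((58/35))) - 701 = -8769877/12528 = -700.02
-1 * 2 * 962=-1924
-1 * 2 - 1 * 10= -12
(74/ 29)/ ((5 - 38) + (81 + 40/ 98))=1813/ 34394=0.05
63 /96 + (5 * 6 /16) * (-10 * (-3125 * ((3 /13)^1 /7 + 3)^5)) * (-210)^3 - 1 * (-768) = -139266809603418.19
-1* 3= -3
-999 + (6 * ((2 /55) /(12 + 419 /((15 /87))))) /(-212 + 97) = -15431468097 /15446915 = -999.00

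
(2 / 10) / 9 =1 / 45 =0.02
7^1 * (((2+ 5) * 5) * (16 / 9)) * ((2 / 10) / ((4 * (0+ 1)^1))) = 196 / 9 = 21.78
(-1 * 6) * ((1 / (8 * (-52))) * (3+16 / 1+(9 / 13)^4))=411915 / 1485172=0.28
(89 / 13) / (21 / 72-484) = -2136 / 150917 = -0.01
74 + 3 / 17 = 1261 / 17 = 74.18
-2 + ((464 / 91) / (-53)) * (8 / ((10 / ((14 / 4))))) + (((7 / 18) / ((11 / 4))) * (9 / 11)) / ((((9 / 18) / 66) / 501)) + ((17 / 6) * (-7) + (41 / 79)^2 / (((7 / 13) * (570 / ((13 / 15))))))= 10799366622639398 / 1415468629575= 7629.53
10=10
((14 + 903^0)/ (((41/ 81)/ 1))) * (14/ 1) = 414.88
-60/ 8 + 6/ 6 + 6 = -1/ 2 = -0.50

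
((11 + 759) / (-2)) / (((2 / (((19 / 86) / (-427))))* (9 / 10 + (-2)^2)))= 5225 / 257054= 0.02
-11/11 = -1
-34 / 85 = -2 / 5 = -0.40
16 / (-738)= -8 / 369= -0.02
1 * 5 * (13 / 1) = 65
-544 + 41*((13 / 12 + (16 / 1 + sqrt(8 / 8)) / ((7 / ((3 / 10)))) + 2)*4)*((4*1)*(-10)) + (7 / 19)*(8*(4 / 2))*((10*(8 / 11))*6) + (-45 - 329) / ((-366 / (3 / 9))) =-20314631083 / 803187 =-25292.53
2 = 2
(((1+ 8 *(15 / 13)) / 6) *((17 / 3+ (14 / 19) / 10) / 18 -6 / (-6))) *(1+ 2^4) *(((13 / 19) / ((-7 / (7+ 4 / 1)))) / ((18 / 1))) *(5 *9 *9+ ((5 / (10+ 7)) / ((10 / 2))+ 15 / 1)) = -265738033 / 277020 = -959.27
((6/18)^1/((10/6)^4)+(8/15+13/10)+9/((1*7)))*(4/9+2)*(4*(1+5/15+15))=25566772/50625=505.02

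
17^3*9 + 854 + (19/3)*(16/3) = 405943/9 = 45104.78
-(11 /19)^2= -121 /361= -0.34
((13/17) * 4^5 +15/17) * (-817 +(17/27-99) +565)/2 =-63036710/459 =-137334.88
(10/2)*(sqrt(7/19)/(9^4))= 5*sqrt(133)/124659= 0.00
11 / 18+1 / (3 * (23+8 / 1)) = 347 / 558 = 0.62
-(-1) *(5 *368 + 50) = 1890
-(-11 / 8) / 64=11 / 512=0.02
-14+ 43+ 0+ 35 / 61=1804 / 61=29.57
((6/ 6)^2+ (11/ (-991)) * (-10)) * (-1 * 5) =-5.55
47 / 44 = 1.07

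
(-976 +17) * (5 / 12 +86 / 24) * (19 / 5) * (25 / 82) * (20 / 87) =-3644200 / 3567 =-1021.64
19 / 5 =3.80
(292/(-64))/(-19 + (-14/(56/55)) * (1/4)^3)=1168/4919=0.24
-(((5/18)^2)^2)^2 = -390625/11019960576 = -0.00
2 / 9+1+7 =74 / 9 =8.22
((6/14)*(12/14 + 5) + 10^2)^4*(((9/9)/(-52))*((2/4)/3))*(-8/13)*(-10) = -6365795936198410/2922754107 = -2178012.83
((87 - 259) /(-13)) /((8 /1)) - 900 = -898.35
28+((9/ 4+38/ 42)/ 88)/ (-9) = 1862519/ 66528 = 28.00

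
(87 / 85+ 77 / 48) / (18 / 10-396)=-10721 / 1608336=-0.01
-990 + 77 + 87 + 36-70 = -860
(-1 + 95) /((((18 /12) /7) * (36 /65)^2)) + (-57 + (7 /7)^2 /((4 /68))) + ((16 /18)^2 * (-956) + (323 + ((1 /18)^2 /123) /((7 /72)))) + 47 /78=958.31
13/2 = 6.50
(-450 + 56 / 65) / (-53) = 29194 / 3445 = 8.47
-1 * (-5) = 5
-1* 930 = -930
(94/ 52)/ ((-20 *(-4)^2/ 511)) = -24017/ 8320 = -2.89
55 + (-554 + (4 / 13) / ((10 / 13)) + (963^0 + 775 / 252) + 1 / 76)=-2959651 / 5985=-494.51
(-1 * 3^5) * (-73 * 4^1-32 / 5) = 362556 / 5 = 72511.20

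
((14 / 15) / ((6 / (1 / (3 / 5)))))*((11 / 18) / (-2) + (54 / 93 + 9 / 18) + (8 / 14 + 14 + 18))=260503 / 30132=8.65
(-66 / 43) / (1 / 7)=-462 / 43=-10.74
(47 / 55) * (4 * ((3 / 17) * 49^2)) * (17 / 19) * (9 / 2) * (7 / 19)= 42656166 / 19855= 2148.38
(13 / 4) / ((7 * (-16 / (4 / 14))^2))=13 / 87808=0.00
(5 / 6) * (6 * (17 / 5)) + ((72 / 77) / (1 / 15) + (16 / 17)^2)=710133 / 22253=31.91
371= 371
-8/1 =-8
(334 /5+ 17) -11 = 364 /5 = 72.80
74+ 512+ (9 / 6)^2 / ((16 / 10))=18797 / 32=587.41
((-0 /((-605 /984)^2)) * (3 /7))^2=0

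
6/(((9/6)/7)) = 28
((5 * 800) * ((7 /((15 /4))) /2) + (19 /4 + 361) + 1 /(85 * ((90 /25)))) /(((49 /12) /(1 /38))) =2508641 /94962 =26.42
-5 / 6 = -0.83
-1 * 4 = -4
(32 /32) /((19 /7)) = 7 /19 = 0.37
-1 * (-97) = 97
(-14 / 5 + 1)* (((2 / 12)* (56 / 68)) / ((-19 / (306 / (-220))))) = -0.02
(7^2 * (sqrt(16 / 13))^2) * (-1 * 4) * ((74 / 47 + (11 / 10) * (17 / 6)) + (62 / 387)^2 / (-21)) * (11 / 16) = -82126099363 / 105587145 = -777.80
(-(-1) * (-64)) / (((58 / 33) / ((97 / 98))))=-51216 / 1421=-36.04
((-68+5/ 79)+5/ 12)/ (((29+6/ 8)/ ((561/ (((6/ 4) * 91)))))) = -1408198/ 150969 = -9.33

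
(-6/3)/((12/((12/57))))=-2/57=-0.04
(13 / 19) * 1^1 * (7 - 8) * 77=-1001 / 19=-52.68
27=27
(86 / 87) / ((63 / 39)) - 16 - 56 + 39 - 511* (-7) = 6476006 / 1827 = 3544.61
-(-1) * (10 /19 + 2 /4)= 39 /38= 1.03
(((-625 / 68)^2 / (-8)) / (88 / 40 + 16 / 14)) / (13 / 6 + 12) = -2734375 / 12262848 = -0.22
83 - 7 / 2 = 159 / 2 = 79.50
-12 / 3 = -4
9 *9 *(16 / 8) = 162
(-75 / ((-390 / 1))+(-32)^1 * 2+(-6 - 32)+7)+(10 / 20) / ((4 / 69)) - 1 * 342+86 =-35587 / 104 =-342.18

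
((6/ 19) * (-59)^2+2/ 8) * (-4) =-83563/ 19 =-4398.05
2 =2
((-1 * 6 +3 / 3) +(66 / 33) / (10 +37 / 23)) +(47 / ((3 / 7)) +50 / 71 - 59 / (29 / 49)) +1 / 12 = 13055215 / 2199012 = 5.94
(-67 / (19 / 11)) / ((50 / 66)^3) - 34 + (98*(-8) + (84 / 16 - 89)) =-1176770401 / 1187500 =-990.96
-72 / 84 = -0.86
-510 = -510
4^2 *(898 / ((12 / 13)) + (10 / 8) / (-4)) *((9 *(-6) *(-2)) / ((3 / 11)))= 6161892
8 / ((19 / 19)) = 8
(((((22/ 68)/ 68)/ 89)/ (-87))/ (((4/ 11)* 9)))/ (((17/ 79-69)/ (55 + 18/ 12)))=98197/ 636731791488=0.00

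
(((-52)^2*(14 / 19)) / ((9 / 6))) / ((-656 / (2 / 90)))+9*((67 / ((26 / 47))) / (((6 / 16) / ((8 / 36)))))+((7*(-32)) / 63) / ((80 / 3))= 882861758 / 1367145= 645.77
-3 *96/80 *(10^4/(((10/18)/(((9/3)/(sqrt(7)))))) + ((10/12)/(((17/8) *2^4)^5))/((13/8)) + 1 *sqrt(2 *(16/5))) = -194400 *sqrt(7)/7- 72 *sqrt(10)/25- 3/73832564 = -73485.40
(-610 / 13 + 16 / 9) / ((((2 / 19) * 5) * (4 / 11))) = -551969 / 2340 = -235.88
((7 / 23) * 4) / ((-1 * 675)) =-28 / 15525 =-0.00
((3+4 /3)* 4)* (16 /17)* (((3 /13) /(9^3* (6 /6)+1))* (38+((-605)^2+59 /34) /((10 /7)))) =697018264 /527425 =1321.55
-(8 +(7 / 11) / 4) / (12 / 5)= -3.40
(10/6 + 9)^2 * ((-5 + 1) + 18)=1592.89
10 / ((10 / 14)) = 14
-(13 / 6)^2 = -169 / 36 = -4.69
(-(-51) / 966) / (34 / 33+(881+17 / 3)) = 561 / 9432668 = 0.00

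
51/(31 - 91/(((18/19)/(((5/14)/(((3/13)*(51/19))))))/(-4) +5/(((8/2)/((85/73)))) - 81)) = 27939643293/17606432413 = 1.59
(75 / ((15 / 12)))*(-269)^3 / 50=-116790654 / 5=-23358130.80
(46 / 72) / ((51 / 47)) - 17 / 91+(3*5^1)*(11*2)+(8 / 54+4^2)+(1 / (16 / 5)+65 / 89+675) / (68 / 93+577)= 28493004237067 / 81942312816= 347.72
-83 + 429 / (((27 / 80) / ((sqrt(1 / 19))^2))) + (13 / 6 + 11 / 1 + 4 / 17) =-15683 / 5814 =-2.70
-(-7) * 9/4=63/4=15.75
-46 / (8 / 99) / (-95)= 2277 / 380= 5.99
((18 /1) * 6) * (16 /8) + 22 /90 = 9731 /45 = 216.24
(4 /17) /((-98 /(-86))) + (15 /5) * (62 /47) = 163022 /39151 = 4.16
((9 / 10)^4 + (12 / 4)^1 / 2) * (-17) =-366537 / 10000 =-36.65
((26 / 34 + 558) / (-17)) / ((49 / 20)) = -27140 / 2023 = -13.42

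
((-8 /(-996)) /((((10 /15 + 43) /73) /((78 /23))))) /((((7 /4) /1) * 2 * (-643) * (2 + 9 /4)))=-91104 /19135294843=-0.00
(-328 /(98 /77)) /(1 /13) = -23452 /7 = -3350.29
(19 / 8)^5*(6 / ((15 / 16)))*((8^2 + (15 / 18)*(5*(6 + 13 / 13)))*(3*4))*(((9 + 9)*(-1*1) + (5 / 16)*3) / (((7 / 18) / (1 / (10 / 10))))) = -485832908691 / 20480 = -23722309.99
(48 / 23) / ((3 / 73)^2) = 1235.71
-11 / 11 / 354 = -1 / 354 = -0.00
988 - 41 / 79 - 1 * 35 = 75246 / 79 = 952.48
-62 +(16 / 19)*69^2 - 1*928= 57366 / 19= 3019.26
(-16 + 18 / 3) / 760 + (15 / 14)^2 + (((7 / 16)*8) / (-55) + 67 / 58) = 6611977 / 2969890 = 2.23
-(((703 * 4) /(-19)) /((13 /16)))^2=-5607424 /169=-33180.02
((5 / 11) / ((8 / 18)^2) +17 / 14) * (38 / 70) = 82289 / 43120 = 1.91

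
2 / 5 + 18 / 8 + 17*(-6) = -1987 / 20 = -99.35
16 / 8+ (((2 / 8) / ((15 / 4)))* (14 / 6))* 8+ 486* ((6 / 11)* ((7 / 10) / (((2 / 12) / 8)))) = 4410598 / 495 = 8910.30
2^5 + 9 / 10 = 329 / 10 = 32.90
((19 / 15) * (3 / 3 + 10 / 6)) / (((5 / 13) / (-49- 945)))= -1964144 / 225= -8729.53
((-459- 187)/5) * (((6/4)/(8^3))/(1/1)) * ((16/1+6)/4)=-10659/5120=-2.08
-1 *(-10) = 10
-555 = -555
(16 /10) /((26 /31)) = 124 /65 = 1.91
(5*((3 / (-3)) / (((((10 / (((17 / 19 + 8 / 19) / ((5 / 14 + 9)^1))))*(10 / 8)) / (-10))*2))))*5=3500 / 2489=1.41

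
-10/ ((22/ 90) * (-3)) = 150/ 11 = 13.64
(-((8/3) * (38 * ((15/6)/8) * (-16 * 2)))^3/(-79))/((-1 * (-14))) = -14047232000/14931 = -940809.86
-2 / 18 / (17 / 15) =-0.10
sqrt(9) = 3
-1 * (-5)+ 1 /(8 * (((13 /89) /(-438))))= -19231 /52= -369.83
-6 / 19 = -0.32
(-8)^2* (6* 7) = 2688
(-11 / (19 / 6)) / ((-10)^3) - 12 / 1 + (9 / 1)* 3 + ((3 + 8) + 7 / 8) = 510691 / 19000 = 26.88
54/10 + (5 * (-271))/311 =1622/1555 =1.04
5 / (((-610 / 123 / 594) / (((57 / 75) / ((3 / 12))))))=-2776356 / 1525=-1820.56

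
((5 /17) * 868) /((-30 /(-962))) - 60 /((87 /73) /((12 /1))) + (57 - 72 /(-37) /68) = 418046621 /54723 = 7639.32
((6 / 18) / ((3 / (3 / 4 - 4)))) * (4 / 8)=-13 / 72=-0.18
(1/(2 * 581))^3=1/1568983528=0.00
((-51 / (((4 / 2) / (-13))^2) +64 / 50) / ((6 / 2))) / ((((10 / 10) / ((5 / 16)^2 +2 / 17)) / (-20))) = 201780139 / 65280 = 3090.99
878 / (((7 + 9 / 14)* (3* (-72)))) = -3073 / 5778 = -0.53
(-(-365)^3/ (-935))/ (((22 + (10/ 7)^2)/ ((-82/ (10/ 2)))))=35478.20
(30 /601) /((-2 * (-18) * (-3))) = -5 /10818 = -0.00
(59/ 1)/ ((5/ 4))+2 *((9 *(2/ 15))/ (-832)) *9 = 49061/ 1040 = 47.17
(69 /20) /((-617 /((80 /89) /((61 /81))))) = -22356 /3349693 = -0.01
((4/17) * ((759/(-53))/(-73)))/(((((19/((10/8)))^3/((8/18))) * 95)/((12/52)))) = 6325/445723362916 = 0.00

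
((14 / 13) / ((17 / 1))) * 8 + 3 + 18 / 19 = 18703 / 4199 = 4.45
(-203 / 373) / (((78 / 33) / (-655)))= 1462615 / 9698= 150.82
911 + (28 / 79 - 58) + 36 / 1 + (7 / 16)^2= 17990175 / 20224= 889.55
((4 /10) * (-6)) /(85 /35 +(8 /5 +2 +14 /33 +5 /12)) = -3696 /10579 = -0.35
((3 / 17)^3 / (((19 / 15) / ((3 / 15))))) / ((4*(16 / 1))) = 81 / 5974208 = 0.00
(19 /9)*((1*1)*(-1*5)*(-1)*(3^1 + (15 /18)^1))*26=28405 /27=1052.04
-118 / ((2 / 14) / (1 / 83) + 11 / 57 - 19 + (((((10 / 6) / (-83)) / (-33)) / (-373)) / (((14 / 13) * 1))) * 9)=4581065148 / 269812637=16.98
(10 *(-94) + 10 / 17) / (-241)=15970 / 4097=3.90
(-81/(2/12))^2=236196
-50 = -50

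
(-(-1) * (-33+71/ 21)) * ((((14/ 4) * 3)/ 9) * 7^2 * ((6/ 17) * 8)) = -243824/ 51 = -4780.86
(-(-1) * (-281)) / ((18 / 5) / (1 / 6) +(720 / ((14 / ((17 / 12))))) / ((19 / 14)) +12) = -26695 / 8292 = -3.22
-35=-35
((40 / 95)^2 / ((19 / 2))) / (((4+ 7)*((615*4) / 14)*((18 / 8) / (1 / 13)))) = 1792 / 5428932795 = 0.00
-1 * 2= -2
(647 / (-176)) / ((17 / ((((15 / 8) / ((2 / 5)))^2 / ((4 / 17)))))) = -3639375 / 180224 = -20.19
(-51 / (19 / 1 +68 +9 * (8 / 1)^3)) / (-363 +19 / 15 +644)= -51 / 1325242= -0.00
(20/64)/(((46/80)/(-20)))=-250/23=-10.87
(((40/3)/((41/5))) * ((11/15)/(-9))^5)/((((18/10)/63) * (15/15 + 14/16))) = -72150848/661843335375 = -0.00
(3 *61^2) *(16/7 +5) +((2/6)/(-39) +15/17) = 1132375723/13923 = 81331.30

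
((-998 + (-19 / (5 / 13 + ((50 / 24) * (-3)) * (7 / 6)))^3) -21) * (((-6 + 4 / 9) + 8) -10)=679300044711364 / 90070864875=7541.84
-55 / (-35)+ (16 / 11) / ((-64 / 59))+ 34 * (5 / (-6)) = -25967 / 924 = -28.10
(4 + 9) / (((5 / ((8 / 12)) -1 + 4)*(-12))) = -13 / 126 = -0.10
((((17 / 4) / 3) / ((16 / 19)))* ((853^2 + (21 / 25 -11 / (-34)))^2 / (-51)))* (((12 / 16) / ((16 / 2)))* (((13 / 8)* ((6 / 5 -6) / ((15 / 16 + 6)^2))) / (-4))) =-10497594887149838143 / 158256400000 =-66332830.06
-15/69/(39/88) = -440/897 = -0.49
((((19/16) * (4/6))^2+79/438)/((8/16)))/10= 33937/210240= 0.16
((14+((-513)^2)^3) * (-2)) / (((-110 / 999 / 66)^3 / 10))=1962566633071071145009423116 / 25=78502665322842845800376920.00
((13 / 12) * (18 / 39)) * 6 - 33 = -30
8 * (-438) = -3504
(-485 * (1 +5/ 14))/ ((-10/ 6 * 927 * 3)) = 1843/ 12978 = 0.14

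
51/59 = 0.86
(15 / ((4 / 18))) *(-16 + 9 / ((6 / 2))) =-1755 / 2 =-877.50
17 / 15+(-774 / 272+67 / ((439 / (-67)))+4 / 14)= -73045789 / 6268920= -11.65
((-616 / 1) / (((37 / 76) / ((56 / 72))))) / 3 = -327712 / 999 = -328.04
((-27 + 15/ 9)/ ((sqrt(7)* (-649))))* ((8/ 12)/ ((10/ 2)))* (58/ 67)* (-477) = -467248* sqrt(7)/ 1521905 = -0.81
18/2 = 9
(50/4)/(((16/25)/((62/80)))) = 3875/256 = 15.14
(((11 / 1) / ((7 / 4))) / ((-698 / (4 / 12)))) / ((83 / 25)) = -550 / 608307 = -0.00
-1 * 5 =-5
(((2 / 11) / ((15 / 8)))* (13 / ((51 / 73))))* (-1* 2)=-30368 / 8415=-3.61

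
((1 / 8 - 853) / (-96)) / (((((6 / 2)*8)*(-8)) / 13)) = -88699 / 147456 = -0.60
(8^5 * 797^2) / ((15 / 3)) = 20814528512 / 5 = 4162905702.40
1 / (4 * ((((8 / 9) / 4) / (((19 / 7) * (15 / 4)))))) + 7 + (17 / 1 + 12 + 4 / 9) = 96557 / 2016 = 47.90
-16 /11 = -1.45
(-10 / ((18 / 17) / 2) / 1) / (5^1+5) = -17 / 9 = -1.89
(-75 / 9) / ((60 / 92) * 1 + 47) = -575 / 3288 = -0.17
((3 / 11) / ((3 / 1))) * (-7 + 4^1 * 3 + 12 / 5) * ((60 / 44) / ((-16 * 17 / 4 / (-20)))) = 555 / 2057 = 0.27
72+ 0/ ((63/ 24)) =72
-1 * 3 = -3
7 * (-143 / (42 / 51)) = -2431 / 2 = -1215.50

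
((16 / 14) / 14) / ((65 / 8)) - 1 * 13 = -41373 / 3185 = -12.99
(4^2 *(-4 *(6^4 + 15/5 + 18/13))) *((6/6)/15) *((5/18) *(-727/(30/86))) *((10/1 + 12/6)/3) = 4509586816/351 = 12847825.69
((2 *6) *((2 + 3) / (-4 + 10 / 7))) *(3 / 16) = -35 / 8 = -4.38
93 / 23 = 4.04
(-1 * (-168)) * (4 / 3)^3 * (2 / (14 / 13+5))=131.06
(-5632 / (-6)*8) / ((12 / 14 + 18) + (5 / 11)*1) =1734656 / 4461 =388.85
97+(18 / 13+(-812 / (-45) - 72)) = 25991 / 585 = 44.43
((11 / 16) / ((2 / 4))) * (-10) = -55 / 4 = -13.75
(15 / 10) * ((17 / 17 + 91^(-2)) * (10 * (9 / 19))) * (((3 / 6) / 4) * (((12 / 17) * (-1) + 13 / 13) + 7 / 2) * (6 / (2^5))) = 216346545 / 342369664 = 0.63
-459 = -459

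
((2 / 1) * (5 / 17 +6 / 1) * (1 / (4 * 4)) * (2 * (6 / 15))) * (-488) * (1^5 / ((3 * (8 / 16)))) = -204.77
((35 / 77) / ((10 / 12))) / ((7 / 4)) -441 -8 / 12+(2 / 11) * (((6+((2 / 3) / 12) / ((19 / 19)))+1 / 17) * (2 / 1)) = -5173409 / 11781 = -439.13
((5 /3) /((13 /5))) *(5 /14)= 125 /546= 0.23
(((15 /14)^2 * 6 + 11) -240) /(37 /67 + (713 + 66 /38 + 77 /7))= -27709391 /90607468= -0.31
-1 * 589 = -589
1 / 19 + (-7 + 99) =1749 / 19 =92.05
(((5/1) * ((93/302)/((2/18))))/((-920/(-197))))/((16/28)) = 1154223/222272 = 5.19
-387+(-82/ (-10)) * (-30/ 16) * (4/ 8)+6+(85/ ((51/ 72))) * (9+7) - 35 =23941/ 16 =1496.31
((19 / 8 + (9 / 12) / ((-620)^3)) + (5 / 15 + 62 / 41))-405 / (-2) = 24239506731631 / 117257376000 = 206.72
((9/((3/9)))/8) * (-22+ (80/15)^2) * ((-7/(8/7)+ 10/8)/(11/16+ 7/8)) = -3393/50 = -67.86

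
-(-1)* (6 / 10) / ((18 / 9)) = 3 / 10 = 0.30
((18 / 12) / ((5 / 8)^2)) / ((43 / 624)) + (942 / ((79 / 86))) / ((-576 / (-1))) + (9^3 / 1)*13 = 38866456093 / 4076400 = 9534.50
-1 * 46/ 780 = -23/ 390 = -0.06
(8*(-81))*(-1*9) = 5832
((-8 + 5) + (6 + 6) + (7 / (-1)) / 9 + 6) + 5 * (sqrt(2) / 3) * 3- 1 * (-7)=5 * sqrt(2) + 191 / 9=28.29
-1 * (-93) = 93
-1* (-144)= 144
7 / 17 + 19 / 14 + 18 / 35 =2.28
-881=-881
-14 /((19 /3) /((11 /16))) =-231 /152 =-1.52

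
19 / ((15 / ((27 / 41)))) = 171 / 205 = 0.83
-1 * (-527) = 527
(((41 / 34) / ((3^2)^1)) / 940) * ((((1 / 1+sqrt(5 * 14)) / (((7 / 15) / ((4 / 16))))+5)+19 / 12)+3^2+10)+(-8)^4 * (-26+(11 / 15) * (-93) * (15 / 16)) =-4450402852943 / 12080880+41 * sqrt(70) / 536928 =-368384.00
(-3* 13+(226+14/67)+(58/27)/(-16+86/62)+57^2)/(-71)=-2815773740/58182867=-48.40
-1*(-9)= 9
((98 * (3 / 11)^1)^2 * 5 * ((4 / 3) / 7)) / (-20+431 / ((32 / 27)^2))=84295680 / 35539999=2.37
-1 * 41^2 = -1681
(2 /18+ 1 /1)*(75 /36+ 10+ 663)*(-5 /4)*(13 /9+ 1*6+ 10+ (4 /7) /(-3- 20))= -5111933525 /312984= -16332.89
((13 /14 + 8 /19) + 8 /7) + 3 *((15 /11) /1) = 19263 /2926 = 6.58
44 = 44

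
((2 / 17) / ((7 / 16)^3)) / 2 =4096 / 5831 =0.70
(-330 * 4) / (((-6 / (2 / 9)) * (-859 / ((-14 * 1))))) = 6160 / 7731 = 0.80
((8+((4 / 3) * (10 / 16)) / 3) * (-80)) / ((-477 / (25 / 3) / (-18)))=-298000 / 1431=-208.25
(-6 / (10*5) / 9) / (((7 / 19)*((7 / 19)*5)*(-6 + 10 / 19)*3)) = 6859 / 5733000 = 0.00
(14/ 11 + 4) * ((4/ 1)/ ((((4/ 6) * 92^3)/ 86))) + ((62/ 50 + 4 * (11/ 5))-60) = -1337205779/ 26767400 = -49.96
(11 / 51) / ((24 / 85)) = 55 / 72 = 0.76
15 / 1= 15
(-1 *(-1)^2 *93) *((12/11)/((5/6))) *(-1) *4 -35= 24859/55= 451.98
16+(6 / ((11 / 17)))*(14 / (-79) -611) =-4910962 / 869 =-5651.28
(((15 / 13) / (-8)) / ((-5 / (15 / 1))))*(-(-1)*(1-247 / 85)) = -729 / 884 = -0.82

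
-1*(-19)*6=114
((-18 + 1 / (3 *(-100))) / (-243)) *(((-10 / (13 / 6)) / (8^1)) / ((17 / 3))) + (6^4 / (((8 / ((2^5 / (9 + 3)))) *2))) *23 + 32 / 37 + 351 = 140941533563 / 26493480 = 5319.86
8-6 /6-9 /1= -2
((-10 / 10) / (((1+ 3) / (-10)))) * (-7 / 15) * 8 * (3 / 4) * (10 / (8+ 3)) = -70 / 11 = -6.36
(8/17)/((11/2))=0.09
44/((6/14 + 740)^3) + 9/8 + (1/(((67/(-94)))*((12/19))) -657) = -147339496473481717/223887409287096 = -658.10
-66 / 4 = -33 / 2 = -16.50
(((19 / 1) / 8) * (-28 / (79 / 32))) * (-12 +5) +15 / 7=105457 / 553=190.70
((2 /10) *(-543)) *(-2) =1086 /5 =217.20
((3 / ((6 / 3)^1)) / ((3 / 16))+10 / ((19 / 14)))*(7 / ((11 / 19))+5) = 54896 / 209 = 262.66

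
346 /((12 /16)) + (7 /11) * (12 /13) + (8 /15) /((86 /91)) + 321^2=3182214649 /30745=103503.49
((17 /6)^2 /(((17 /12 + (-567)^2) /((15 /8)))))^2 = 83521 /38101188283456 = 0.00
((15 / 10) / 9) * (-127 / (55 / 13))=-1651 / 330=-5.00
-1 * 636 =-636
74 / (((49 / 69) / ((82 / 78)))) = 69782 / 637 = 109.55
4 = 4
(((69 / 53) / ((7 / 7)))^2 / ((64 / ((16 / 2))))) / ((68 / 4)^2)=4761 / 6494408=0.00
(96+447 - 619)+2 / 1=-74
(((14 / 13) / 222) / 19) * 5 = 35 / 27417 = 0.00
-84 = -84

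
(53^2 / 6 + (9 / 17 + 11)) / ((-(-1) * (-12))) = -48929 / 1224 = -39.97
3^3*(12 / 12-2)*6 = -162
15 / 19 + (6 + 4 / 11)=1495 / 209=7.15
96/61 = 1.57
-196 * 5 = -980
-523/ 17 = -30.76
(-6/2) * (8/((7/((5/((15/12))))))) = -96/7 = -13.71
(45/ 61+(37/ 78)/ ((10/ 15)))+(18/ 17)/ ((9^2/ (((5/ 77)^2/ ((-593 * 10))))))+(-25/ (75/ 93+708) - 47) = -244165227267224453/ 5356141833870828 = -45.59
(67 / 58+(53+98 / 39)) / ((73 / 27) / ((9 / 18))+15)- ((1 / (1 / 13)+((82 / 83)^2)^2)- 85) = 73.82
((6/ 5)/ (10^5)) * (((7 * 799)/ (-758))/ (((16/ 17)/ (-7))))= 1996701/ 3032000000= 0.00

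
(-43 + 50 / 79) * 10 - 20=-35050 / 79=-443.67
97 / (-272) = -97 / 272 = -0.36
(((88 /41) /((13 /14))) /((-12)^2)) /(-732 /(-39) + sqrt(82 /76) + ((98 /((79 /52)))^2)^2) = 999181046623052111883585752 /1077787056175286757385865072882340447- 1518625918716467561 * sqrt(1558) /1077787056175286757385865072882340447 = 0.00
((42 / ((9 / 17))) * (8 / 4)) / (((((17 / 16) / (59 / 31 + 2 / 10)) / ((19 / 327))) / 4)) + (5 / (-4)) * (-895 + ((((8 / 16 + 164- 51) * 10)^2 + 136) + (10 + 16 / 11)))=-2691679438697 / 1672605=-1609273.82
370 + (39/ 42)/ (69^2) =24661993/ 66654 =370.00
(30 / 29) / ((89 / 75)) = 2250 / 2581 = 0.87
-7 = -7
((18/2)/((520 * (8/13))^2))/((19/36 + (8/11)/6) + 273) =891/2774144000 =0.00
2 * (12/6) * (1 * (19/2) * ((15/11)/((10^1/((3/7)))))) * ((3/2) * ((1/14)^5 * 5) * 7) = 0.00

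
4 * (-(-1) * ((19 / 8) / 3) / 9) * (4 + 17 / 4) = 209 / 72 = 2.90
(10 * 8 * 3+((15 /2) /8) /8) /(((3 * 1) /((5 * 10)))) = 256125 /64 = 4001.95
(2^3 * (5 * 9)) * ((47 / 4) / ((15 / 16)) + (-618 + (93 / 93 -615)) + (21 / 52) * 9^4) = 6693186 / 13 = 514860.46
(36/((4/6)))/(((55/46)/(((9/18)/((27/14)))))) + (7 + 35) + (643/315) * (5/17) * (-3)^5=-603329/6545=-92.18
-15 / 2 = -7.50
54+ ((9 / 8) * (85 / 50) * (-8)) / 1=387 / 10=38.70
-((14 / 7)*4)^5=-32768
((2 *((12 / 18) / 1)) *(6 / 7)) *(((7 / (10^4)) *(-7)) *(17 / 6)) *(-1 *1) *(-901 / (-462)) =15317 / 495000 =0.03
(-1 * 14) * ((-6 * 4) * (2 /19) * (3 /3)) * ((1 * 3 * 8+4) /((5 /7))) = 131712 /95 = 1386.44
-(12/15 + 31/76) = -459/380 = -1.21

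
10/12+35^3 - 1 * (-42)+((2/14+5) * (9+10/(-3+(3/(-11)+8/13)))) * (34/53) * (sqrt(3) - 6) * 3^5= 29594484 * sqrt(3)/7049+749765419/42294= 24999.30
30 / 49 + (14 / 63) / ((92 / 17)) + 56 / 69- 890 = -18024823 / 20286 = -888.54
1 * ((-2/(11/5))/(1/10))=-9.09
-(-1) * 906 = 906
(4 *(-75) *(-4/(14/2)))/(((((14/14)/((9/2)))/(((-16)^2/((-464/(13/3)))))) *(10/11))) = -411840/203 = -2028.77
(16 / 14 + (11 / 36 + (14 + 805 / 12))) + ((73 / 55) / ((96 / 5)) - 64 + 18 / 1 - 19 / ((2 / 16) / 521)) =-1755350131 / 22176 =-79155.40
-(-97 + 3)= 94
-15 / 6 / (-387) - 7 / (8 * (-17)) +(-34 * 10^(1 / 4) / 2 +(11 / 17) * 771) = 26260225 / 52632 - 17 * 10^(1 / 4) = 468.71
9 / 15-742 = -3707 / 5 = -741.40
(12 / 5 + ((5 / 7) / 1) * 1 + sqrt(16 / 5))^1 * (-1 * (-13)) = 52 * sqrt(5) / 5 + 1417 / 35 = 63.74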